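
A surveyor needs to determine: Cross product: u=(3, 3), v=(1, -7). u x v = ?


u x v = u_x*v_y - u_y*v_x = 3*(-7) - 3*1
= (-21) - 3 = -24

-24


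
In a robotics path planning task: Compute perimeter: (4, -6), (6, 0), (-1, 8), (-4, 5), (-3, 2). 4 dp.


Sides: (4, -6)->(6, 0): sqrt(40) = 6.324555, (6, 0)->(-1, 8): sqrt(113) = 10.630146, (-1, 8)->(-4, 5): sqrt(18) = 4.242641, (-4, 5)->(-3, 2): sqrt(10) = 3.162278, (-3, 2)->(4, -6): sqrt(113) = 10.630146
Sum = 34.989766
Perimeter = 34.9898

34.9898


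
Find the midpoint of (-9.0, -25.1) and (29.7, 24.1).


M = (((-9)+29.7)/2, ((-25.1)+24.1)/2)
= (10.35, -0.5)

(10.35, -0.5)


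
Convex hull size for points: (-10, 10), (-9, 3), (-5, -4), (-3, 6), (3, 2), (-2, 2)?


Convex hull vertices (CCW): (-10, 10), (-9, 3), (-5, -4), (3, 2), (-3, 6)
Count = 5

5


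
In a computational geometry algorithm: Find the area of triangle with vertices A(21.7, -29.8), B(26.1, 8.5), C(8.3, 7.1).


Area = |x_A(y_B-y_C) + x_B(y_C-y_A) + x_C(y_A-y_B)|/2
= |30.38 + 963.09 + (-317.89)|/2
= 675.58/2 = 337.79

337.79


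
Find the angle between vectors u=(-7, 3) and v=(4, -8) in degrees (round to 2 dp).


u.v = -52, |u| = sqrt(58) = 7.6158, |v| = sqrt(80) = 8.9443
cos(theta) = u.v/(|u||v|) = -52/sqrt(4640) = -0.763386
theta = acos(-0.763386) = 139.76 degrees

139.76 degrees


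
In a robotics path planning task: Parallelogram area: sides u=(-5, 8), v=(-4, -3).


|u x v| = |(-5)*(-3) - 8*(-4)|
= |15 - (-32)| = 47

47


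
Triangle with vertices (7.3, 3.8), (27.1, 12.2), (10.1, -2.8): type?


Side lengths squared: AB^2=462.6, BC^2=514, CA^2=51.4
Sorted: [51.4, 462.6, 514]
By sides: Scalene, By angles: Right

Scalene, Right


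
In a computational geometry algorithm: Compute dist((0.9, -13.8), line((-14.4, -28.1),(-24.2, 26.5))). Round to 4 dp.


|cross product| = 975.52
|line direction| = sqrt(3077.2) = 55.4725
Distance = 975.52/sqrt(3077.2) = 17.5856

17.5856


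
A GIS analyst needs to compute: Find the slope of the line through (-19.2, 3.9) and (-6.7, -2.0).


slope = (y2-y1)/(x2-x1) = ((-2)-3.9)/((-6.7)-(-19.2)) = (-5.9)/12.5 = -0.472

-0.472


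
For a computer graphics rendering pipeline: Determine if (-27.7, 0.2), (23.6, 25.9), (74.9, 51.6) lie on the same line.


Cross product: (23.6-(-27.7))*(51.6-0.2) - (25.9-0.2)*(74.9-(-27.7))
= 0

Yes, collinear


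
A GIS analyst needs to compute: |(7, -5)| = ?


|u| = sqrt(7^2 + (-5)^2) = sqrt(74) = 8.6023

8.6023


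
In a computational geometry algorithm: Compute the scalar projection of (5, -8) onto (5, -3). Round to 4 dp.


u.v = 49, |v| = sqrt(34) = 5.831
Scalar projection = u.v / |v| = 49 / sqrt(34) = 8.4034

8.4034


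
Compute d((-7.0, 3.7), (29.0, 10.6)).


dx=36, dy=6.9
d^2 = 36^2 + 6.9^2 = 1343.61
d = sqrt(1343.61) = 36.6553

36.6553


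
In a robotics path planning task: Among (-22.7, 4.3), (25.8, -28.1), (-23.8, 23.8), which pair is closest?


d(P0,P1) = 58.3268, d(P0,P2) = 19.531, d(P1,P2) = 71.7898
Closest: P0 and P2

Closest pair: (-22.7, 4.3) and (-23.8, 23.8), distance = 19.531


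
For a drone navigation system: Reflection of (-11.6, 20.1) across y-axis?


Reflection over y-axis: (x,y) -> (-x,y)
(-11.6, 20.1) -> (11.6, 20.1)

(11.6, 20.1)


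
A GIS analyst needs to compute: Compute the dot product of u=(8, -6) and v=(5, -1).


u . v = u_x*v_x + u_y*v_y = 8*5 + (-6)*(-1)
= 40 + 6 = 46

46


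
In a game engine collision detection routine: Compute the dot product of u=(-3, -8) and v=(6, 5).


u . v = u_x*v_x + u_y*v_y = (-3)*6 + (-8)*5
= (-18) + (-40) = -58

-58


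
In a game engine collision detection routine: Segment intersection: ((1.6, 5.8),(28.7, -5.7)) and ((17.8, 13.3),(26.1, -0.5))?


Cross products: d1=-285.81, d2=-7.28, d3=389.55, d4=111.02
d1*d2 < 0 and d3*d4 < 0? no

No, they don't intersect


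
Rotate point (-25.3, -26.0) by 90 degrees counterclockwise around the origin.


90° CCW: (x,y) -> (-y, x)
(-25.3,-26) -> (26, -25.3)

(26, -25.3)


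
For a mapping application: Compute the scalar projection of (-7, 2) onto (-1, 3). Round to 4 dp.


u.v = 13, |v| = sqrt(10) = 3.1623
Scalar projection = u.v / |v| = 13 / sqrt(10) = 4.111

4.111


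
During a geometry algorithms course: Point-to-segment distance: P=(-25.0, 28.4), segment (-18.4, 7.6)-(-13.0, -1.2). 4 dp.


Project P onto AB: t = 0 (clamped to [0,1])
Closest point on segment: (-18.4, 7.6)
Distance: 21.822

21.822


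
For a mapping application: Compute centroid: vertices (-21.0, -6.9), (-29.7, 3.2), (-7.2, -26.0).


Centroid = ((x_A+x_B+x_C)/3, (y_A+y_B+y_C)/3)
= (((-21)+(-29.7)+(-7.2))/3, ((-6.9)+3.2+(-26))/3)
= (-19.3, -9.9)

(-19.3, -9.9)


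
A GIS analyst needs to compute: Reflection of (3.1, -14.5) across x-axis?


Reflection over x-axis: (x,y) -> (x,-y)
(3.1, -14.5) -> (3.1, 14.5)

(3.1, 14.5)


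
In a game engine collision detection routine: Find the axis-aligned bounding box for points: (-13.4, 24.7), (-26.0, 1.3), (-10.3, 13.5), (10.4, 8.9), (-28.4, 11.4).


x range: [-28.4, 10.4]
y range: [1.3, 24.7]
Bounding box: (-28.4,1.3) to (10.4,24.7)

(-28.4,1.3) to (10.4,24.7)


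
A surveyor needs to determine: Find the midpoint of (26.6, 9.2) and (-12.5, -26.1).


M = ((26.6+(-12.5))/2, (9.2+(-26.1))/2)
= (7.05, -8.45)

(7.05, -8.45)


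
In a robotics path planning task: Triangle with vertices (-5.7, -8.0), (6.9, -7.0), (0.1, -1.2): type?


Side lengths squared: AB^2=159.76, BC^2=79.88, CA^2=79.88
Sorted: [79.88, 79.88, 159.76]
By sides: Isosceles, By angles: Right

Isosceles, Right


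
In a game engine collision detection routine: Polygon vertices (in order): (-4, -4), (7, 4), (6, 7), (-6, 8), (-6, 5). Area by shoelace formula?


Shoelace sum: ((-4)*4 - 7*(-4)) + (7*7 - 6*4) + (6*8 - (-6)*7) + ((-6)*5 - (-6)*8) + ((-6)*(-4) - (-4)*5)
= 189
Area = |189|/2 = 94.5

94.5


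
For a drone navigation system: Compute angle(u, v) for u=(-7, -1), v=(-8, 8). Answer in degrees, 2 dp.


u.v = 48, |u| = sqrt(50) = 7.0711, |v| = sqrt(128) = 11.3137
cos(theta) = u.v/(|u||v|) = 48/sqrt(6400) = 0.6
theta = acos(0.6) = 53.13 degrees

53.13 degrees


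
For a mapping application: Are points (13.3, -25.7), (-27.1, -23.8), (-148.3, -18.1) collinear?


Cross product: ((-27.1)-13.3)*((-18.1)-(-25.7)) - ((-23.8)-(-25.7))*((-148.3)-13.3)
= 0

Yes, collinear


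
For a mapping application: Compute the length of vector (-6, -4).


|u| = sqrt((-6)^2 + (-4)^2) = sqrt(52) = 7.2111

7.2111


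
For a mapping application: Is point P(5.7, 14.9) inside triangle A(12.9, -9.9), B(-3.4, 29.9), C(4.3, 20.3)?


Cross products: AB x AP = -117.68, BC x BP = -28.14, CA x CP = -4.16
All same sign? yes

Yes, inside


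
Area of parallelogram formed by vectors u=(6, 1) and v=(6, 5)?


|u x v| = |6*5 - 1*6|
= |30 - 6| = 24

24


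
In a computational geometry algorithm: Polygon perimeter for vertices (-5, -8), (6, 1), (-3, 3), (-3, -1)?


Sides: (-5, -8)->(6, 1): sqrt(202) = 14.21267, (6, 1)->(-3, 3): sqrt(85) = 9.219544, (-3, 3)->(-3, -1): sqrt(16) = 4, (-3, -1)->(-5, -8): sqrt(53) = 7.28011
Sum = 34.712324
Perimeter = 34.7123

34.7123


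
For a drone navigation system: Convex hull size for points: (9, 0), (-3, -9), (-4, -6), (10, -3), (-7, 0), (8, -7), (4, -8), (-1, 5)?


Convex hull vertices (CCW): (-7, 0), (-3, -9), (4, -8), (8, -7), (10, -3), (9, 0), (-1, 5)
Count = 7

7


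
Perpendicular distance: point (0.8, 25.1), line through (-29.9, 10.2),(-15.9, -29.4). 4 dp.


|cross product| = 1424.32
|line direction| = sqrt(1764.16) = 42.0019
Distance = 1424.32/sqrt(1764.16) = 33.9108

33.9108


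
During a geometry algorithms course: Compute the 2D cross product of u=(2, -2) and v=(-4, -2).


u x v = u_x*v_y - u_y*v_x = 2*(-2) - (-2)*(-4)
= (-4) - 8 = -12

-12


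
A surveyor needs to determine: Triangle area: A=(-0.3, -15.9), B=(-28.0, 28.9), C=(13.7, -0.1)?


Area = |x_A(y_B-y_C) + x_B(y_C-y_A) + x_C(y_A-y_B)|/2
= |(-8.7) + (-442.4) + (-613.76)|/2
= 1064.86/2 = 532.43

532.43


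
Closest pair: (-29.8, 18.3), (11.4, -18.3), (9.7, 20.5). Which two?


d(P0,P1) = 55.109, d(P0,P2) = 39.5612, d(P1,P2) = 38.8372
Closest: P1 and P2

Closest pair: (11.4, -18.3) and (9.7, 20.5), distance = 38.8372


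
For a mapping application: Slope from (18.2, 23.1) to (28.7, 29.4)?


slope = (y2-y1)/(x2-x1) = (29.4-23.1)/(28.7-18.2) = 6.3/10.5 = 0.6

0.6


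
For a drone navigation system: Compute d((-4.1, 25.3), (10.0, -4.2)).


dx=14.1, dy=-29.5
d^2 = 14.1^2 + (-29.5)^2 = 1069.06
d = sqrt(1069.06) = 32.6965

32.6965


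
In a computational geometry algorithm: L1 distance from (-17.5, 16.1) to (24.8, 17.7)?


|(-17.5)-24.8| + |16.1-17.7| = 42.3 + 1.6 = 43.9

43.9


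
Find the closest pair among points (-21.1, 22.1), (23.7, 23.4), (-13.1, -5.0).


d(P0,P1) = 44.8189, d(P0,P2) = 28.2561, d(P1,P2) = 46.4844
Closest: P0 and P2

Closest pair: (-21.1, 22.1) and (-13.1, -5.0), distance = 28.2561


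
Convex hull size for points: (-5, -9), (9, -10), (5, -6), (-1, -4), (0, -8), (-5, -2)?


Convex hull vertices (CCW): (-5, -9), (9, -10), (5, -6), (-5, -2)
Count = 4

4


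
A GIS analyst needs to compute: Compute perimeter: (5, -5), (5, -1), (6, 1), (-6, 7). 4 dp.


Sides: (5, -5)->(5, -1): sqrt(16) = 4, (5, -1)->(6, 1): sqrt(5) = 2.236068, (6, 1)->(-6, 7): sqrt(180) = 13.416408, (-6, 7)->(5, -5): sqrt(265) = 16.278821
Sum = 35.931297
Perimeter = 35.9313

35.9313


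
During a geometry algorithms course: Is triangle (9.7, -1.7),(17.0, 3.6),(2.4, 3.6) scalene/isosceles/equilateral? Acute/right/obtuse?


Side lengths squared: AB^2=81.38, BC^2=213.16, CA^2=81.38
Sorted: [81.38, 81.38, 213.16]
By sides: Isosceles, By angles: Obtuse

Isosceles, Obtuse


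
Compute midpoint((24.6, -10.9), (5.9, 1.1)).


M = ((24.6+5.9)/2, ((-10.9)+1.1)/2)
= (15.25, -4.9)

(15.25, -4.9)


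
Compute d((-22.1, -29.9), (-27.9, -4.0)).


dx=-5.8, dy=25.9
d^2 = (-5.8)^2 + 25.9^2 = 704.45
d = sqrt(704.45) = 26.5415

26.5415


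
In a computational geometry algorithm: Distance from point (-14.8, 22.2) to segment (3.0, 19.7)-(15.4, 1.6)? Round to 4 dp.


Project P onto AB: t = 0 (clamped to [0,1])
Closest point on segment: (3, 19.7)
Distance: 17.9747

17.9747


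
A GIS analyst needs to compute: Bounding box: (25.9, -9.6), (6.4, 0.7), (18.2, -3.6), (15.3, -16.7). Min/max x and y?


x range: [6.4, 25.9]
y range: [-16.7, 0.7]
Bounding box: (6.4,-16.7) to (25.9,0.7)

(6.4,-16.7) to (25.9,0.7)


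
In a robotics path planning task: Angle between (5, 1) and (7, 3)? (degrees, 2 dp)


u.v = 38, |u| = sqrt(26) = 5.099, |v| = sqrt(58) = 7.6158
cos(theta) = u.v/(|u||v|) = 38/sqrt(1508) = 0.97855
theta = acos(0.97855) = 11.89 degrees

11.89 degrees


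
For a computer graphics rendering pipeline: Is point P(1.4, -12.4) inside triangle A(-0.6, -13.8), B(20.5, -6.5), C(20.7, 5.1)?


Cross products: AB x AP = 14.94, BC x BP = 220.38, CA x CP = 7.98
All same sign? yes

Yes, inside


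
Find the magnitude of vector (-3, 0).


|u| = sqrt((-3)^2 + 0^2) = sqrt(9) = 3

3


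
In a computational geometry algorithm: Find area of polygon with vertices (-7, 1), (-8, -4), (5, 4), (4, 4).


Shoelace sum: ((-7)*(-4) - (-8)*1) + ((-8)*4 - 5*(-4)) + (5*4 - 4*4) + (4*1 - (-7)*4)
= 60
Area = |60|/2 = 30

30


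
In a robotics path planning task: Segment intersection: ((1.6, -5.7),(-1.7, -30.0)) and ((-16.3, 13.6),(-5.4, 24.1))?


Cross products: d1=-398.32, d2=-628.54, d3=-498.66, d4=-268.44
d1*d2 < 0 and d3*d4 < 0? no

No, they don't intersect


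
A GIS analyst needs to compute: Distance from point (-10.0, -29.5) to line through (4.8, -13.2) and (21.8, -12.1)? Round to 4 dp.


|cross product| = 260.82
|line direction| = sqrt(290.21) = 17.0356
Distance = 260.82/sqrt(290.21) = 15.3103

15.3103


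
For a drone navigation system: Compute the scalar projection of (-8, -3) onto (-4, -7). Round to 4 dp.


u.v = 53, |v| = sqrt(65) = 8.0623
Scalar projection = u.v / |v| = 53 / sqrt(65) = 6.5738

6.5738


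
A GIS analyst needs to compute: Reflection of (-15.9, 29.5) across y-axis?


Reflection over y-axis: (x,y) -> (-x,y)
(-15.9, 29.5) -> (15.9, 29.5)

(15.9, 29.5)


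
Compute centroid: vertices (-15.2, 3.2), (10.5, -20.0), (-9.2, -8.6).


Centroid = ((x_A+x_B+x_C)/3, (y_A+y_B+y_C)/3)
= (((-15.2)+10.5+(-9.2))/3, (3.2+(-20)+(-8.6))/3)
= (-4.6333, -8.4667)

(-4.6333, -8.4667)


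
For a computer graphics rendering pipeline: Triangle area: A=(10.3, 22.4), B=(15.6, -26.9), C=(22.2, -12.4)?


Area = |x_A(y_B-y_C) + x_B(y_C-y_A) + x_C(y_A-y_B)|/2
= |(-149.35) + (-542.88) + 1094.46|/2
= 402.23/2 = 201.115

201.115


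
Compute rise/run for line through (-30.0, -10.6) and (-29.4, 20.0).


slope = (y2-y1)/(x2-x1) = (20-(-10.6))/((-29.4)-(-30)) = 30.6/0.6 = 51

51


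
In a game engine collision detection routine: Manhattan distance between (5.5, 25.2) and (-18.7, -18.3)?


|5.5-(-18.7)| + |25.2-(-18.3)| = 24.2 + 43.5 = 67.7

67.7


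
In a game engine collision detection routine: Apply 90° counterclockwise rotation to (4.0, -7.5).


90° CCW: (x,y) -> (-y, x)
(4,-7.5) -> (7.5, 4)

(7.5, 4)


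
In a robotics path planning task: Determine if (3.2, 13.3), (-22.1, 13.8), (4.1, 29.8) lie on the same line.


Cross product: ((-22.1)-3.2)*(29.8-13.3) - (13.8-13.3)*(4.1-3.2)
= -417.9

No, not collinear


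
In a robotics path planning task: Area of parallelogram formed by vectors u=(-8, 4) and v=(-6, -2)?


|u x v| = |(-8)*(-2) - 4*(-6)|
= |16 - (-24)| = 40

40


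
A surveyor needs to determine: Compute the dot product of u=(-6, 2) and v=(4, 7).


u . v = u_x*v_x + u_y*v_y = (-6)*4 + 2*7
= (-24) + 14 = -10

-10


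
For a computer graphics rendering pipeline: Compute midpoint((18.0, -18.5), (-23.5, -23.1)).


M = ((18+(-23.5))/2, ((-18.5)+(-23.1))/2)
= (-2.75, -20.8)

(-2.75, -20.8)


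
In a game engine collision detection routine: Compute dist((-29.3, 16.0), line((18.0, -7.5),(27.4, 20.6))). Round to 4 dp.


|cross product| = 1550.03
|line direction| = sqrt(877.97) = 29.6306
Distance = 1550.03/sqrt(877.97) = 52.3119

52.3119


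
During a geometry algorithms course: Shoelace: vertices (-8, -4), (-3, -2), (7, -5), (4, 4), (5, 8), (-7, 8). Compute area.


Shoelace sum: ((-8)*(-2) - (-3)*(-4)) + ((-3)*(-5) - 7*(-2)) + (7*4 - 4*(-5)) + (4*8 - 5*4) + (5*8 - (-7)*8) + ((-7)*(-4) - (-8)*8)
= 281
Area = |281|/2 = 140.5

140.5


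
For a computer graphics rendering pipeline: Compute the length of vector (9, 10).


|u| = sqrt(9^2 + 10^2) = sqrt(181) = 13.4536

13.4536


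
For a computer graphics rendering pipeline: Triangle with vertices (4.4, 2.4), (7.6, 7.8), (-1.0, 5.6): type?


Side lengths squared: AB^2=39.4, BC^2=78.8, CA^2=39.4
Sorted: [39.4, 39.4, 78.8]
By sides: Isosceles, By angles: Right

Isosceles, Right


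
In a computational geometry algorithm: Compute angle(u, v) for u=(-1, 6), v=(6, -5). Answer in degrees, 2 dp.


u.v = -36, |u| = sqrt(37) = 6.0828, |v| = sqrt(61) = 7.8102
cos(theta) = u.v/(|u||v|) = -36/sqrt(2257) = -0.757769
theta = acos(-0.757769) = 139.27 degrees

139.27 degrees


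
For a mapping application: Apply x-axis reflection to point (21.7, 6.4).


Reflection over x-axis: (x,y) -> (x,-y)
(21.7, 6.4) -> (21.7, -6.4)

(21.7, -6.4)


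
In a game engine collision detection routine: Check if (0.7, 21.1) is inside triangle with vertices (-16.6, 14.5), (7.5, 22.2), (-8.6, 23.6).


Cross products: AB x AP = 25.85, BC x BP = 27.23, CA x CP = 104.63
All same sign? yes

Yes, inside


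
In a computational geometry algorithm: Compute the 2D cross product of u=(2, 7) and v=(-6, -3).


u x v = u_x*v_y - u_y*v_x = 2*(-3) - 7*(-6)
= (-6) - (-42) = 36

36


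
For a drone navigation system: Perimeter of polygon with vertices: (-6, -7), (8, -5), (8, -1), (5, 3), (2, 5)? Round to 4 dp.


Sides: (-6, -7)->(8, -5): sqrt(200) = 14.142136, (8, -5)->(8, -1): sqrt(16) = 4, (8, -1)->(5, 3): sqrt(25) = 5, (5, 3)->(2, 5): sqrt(13) = 3.605551, (2, 5)->(-6, -7): sqrt(208) = 14.422205
Sum = 41.169892
Perimeter = 41.1699

41.1699


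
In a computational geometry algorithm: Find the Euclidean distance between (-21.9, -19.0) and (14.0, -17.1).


dx=35.9, dy=1.9
d^2 = 35.9^2 + 1.9^2 = 1292.42
d = sqrt(1292.42) = 35.9502

35.9502


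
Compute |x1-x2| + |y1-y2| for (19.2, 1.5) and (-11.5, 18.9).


|19.2-(-11.5)| + |1.5-18.9| = 30.7 + 17.4 = 48.1

48.1


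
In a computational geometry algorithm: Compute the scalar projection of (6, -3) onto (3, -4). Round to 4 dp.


u.v = 30, |v| = sqrt(25) = 5
Scalar projection = u.v / |v| = 30 / sqrt(25) = 6

6


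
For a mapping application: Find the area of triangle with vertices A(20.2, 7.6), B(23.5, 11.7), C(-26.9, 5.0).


Area = |x_A(y_B-y_C) + x_B(y_C-y_A) + x_C(y_A-y_B)|/2
= |135.34 + (-61.1) + 110.29|/2
= 184.53/2 = 92.265

92.265


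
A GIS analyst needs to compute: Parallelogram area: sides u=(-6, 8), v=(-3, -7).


|u x v| = |(-6)*(-7) - 8*(-3)|
= |42 - (-24)| = 66

66


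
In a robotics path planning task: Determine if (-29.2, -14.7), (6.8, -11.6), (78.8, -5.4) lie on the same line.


Cross product: (6.8-(-29.2))*((-5.4)-(-14.7)) - ((-11.6)-(-14.7))*(78.8-(-29.2))
= 0

Yes, collinear


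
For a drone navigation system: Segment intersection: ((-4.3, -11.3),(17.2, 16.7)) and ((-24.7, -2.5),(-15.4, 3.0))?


Cross products: d1=-194.04, d2=-51.89, d3=760.4, d4=618.25
d1*d2 < 0 and d3*d4 < 0? no

No, they don't intersect


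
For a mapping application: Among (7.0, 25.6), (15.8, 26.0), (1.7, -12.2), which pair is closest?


d(P0,P1) = 8.8091, d(P0,P2) = 38.1698, d(P1,P2) = 40.7192
Closest: P0 and P1

Closest pair: (7.0, 25.6) and (15.8, 26.0), distance = 8.8091


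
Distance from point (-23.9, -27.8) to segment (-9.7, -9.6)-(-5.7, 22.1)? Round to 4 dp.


Project P onto AB: t = 0 (clamped to [0,1])
Closest point on segment: (-9.7, -9.6)
Distance: 23.0842

23.0842


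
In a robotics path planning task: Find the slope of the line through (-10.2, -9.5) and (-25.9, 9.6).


slope = (y2-y1)/(x2-x1) = (9.6-(-9.5))/((-25.9)-(-10.2)) = 19.1/(-15.7) = -1.2166

-1.2166


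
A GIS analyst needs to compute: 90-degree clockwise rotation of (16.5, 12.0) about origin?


90° CW: (x,y) -> (y, -x)
(16.5,12) -> (12, -16.5)

(12, -16.5)


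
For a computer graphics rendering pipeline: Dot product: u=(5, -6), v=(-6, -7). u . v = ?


u . v = u_x*v_x + u_y*v_y = 5*(-6) + (-6)*(-7)
= (-30) + 42 = 12

12


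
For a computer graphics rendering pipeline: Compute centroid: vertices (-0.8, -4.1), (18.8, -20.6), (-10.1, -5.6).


Centroid = ((x_A+x_B+x_C)/3, (y_A+y_B+y_C)/3)
= (((-0.8)+18.8+(-10.1))/3, ((-4.1)+(-20.6)+(-5.6))/3)
= (2.6333, -10.1)

(2.6333, -10.1)


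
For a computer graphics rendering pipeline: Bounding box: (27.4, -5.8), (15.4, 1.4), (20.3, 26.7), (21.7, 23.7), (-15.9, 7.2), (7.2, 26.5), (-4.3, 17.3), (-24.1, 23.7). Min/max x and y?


x range: [-24.1, 27.4]
y range: [-5.8, 26.7]
Bounding box: (-24.1,-5.8) to (27.4,26.7)

(-24.1,-5.8) to (27.4,26.7)


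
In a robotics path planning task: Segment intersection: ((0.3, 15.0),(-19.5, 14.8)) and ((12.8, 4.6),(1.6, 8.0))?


Cross products: d1=-73.98, d2=-4.42, d3=208.42, d4=138.86
d1*d2 < 0 and d3*d4 < 0? no

No, they don't intersect


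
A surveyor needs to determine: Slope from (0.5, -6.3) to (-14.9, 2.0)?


slope = (y2-y1)/(x2-x1) = (2-(-6.3))/((-14.9)-0.5) = 8.3/(-15.4) = -0.539

-0.539


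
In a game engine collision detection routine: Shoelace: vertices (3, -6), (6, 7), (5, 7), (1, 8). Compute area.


Shoelace sum: (3*7 - 6*(-6)) + (6*7 - 5*7) + (5*8 - 1*7) + (1*(-6) - 3*8)
= 67
Area = |67|/2 = 33.5

33.5


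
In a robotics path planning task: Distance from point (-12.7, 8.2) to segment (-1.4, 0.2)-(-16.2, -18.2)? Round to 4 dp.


Project P onto AB: t = 0.0359 (clamped to [0,1])
Closest point on segment: (-1.9319, -0.4613)
Distance: 13.8192

13.8192


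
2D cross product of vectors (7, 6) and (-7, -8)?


u x v = u_x*v_y - u_y*v_x = 7*(-8) - 6*(-7)
= (-56) - (-42) = -14

-14


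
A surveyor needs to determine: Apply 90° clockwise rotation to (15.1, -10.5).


90° CW: (x,y) -> (y, -x)
(15.1,-10.5) -> (-10.5, -15.1)

(-10.5, -15.1)


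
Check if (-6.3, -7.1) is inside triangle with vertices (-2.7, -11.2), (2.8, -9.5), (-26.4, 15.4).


Cross products: AB x AP = 28.67, BC x BP = 156.51, CA x CP = 1.41
All same sign? yes

Yes, inside


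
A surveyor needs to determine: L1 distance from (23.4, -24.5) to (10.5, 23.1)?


|23.4-10.5| + |(-24.5)-23.1| = 12.9 + 47.6 = 60.5

60.5


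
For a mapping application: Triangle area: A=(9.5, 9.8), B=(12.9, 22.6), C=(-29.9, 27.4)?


Area = |x_A(y_B-y_C) + x_B(y_C-y_A) + x_C(y_A-y_B)|/2
= |(-45.6) + 227.04 + 382.72|/2
= 564.16/2 = 282.08

282.08


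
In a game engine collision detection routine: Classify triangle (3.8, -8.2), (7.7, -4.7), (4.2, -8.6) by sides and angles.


Side lengths squared: AB^2=27.46, BC^2=27.46, CA^2=0.32
Sorted: [0.32, 27.46, 27.46]
By sides: Isosceles, By angles: Acute

Isosceles, Acute


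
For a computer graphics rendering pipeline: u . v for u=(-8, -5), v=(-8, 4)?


u . v = u_x*v_x + u_y*v_y = (-8)*(-8) + (-5)*4
= 64 + (-20) = 44

44


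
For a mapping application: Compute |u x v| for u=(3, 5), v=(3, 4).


|u x v| = |3*4 - 5*3|
= |12 - 15| = 3

3


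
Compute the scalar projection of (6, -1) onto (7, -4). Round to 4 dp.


u.v = 46, |v| = sqrt(65) = 8.0623
Scalar projection = u.v / |v| = 46 / sqrt(65) = 5.7056

5.7056


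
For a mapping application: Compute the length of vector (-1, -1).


|u| = sqrt((-1)^2 + (-1)^2) = sqrt(2) = 1.4142

1.4142


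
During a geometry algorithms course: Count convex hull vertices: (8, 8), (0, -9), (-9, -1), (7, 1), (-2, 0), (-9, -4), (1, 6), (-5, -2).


Convex hull vertices (CCW): (-9, -4), (0, -9), (7, 1), (8, 8), (1, 6), (-9, -1)
Count = 6

6


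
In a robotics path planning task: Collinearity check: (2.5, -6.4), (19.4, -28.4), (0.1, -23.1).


Cross product: (19.4-2.5)*((-23.1)-(-6.4)) - ((-28.4)-(-6.4))*(0.1-2.5)
= -335.03

No, not collinear


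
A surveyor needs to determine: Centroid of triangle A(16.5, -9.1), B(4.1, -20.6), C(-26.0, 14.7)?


Centroid = ((x_A+x_B+x_C)/3, (y_A+y_B+y_C)/3)
= ((16.5+4.1+(-26))/3, ((-9.1)+(-20.6)+14.7)/3)
= (-1.8, -5)

(-1.8, -5)


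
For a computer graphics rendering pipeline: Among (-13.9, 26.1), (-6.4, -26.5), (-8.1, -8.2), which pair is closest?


d(P0,P1) = 53.132, d(P0,P2) = 34.7869, d(P1,P2) = 18.3788
Closest: P1 and P2

Closest pair: (-6.4, -26.5) and (-8.1, -8.2), distance = 18.3788


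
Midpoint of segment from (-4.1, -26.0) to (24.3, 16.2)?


M = (((-4.1)+24.3)/2, ((-26)+16.2)/2)
= (10.1, -4.9)

(10.1, -4.9)


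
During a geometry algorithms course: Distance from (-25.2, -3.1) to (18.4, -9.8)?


dx=43.6, dy=-6.7
d^2 = 43.6^2 + (-6.7)^2 = 1945.85
d = sqrt(1945.85) = 44.1118

44.1118


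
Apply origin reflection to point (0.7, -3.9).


Reflection over origin: (x,y) -> (-x,-y)
(0.7, -3.9) -> (-0.7, 3.9)

(-0.7, 3.9)


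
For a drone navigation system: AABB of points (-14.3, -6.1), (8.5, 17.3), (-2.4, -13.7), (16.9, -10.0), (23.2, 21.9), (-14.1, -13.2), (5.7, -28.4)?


x range: [-14.3, 23.2]
y range: [-28.4, 21.9]
Bounding box: (-14.3,-28.4) to (23.2,21.9)

(-14.3,-28.4) to (23.2,21.9)


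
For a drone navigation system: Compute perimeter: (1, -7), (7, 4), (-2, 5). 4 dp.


Sides: (1, -7)->(7, 4): sqrt(157) = 12.529964, (7, 4)->(-2, 5): sqrt(82) = 9.055385, (-2, 5)->(1, -7): sqrt(153) = 12.369317
Sum = 33.954666
Perimeter = 33.9547

33.9547


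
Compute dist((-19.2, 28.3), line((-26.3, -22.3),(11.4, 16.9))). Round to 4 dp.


|cross product| = 1629.3
|line direction| = sqrt(2957.93) = 54.3869
Distance = 1629.3/sqrt(2957.93) = 29.9576

29.9576


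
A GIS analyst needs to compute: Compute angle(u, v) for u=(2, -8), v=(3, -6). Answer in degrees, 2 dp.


u.v = 54, |u| = sqrt(68) = 8.2462, |v| = sqrt(45) = 6.7082
cos(theta) = u.v/(|u||v|) = 54/sqrt(3060) = 0.976187
theta = acos(0.976187) = 12.53 degrees

12.53 degrees


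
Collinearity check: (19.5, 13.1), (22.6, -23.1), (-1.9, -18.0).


Cross product: (22.6-19.5)*((-18)-13.1) - ((-23.1)-13.1)*((-1.9)-19.5)
= -871.09

No, not collinear


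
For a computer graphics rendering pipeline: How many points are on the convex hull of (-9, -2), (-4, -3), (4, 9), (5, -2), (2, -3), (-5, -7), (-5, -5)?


Convex hull vertices (CCW): (-9, -2), (-5, -7), (5, -2), (4, 9)
Count = 4

4


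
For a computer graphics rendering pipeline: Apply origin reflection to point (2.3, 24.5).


Reflection over origin: (x,y) -> (-x,-y)
(2.3, 24.5) -> (-2.3, -24.5)

(-2.3, -24.5)


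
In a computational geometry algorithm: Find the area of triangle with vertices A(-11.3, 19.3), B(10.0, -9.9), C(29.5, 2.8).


Area = |x_A(y_B-y_C) + x_B(y_C-y_A) + x_C(y_A-y_B)|/2
= |143.51 + (-165) + 861.4|/2
= 839.91/2 = 419.955

419.955


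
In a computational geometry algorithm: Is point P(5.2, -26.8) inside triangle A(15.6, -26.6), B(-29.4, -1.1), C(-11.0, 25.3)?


Cross products: AB x AP = 274.2, BC x BP = -1386.32, CA x CP = -545.08
All same sign? no

No, outside


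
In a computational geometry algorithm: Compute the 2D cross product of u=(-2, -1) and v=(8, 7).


u x v = u_x*v_y - u_y*v_x = (-2)*7 - (-1)*8
= (-14) - (-8) = -6

-6


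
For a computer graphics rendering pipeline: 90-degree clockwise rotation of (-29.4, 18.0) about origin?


90° CW: (x,y) -> (y, -x)
(-29.4,18) -> (18, 29.4)

(18, 29.4)


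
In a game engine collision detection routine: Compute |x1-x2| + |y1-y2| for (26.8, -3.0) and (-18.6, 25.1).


|26.8-(-18.6)| + |(-3)-25.1| = 45.4 + 28.1 = 73.5

73.5


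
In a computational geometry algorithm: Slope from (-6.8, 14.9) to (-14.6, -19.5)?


slope = (y2-y1)/(x2-x1) = ((-19.5)-14.9)/((-14.6)-(-6.8)) = (-34.4)/(-7.8) = 4.4103

4.4103


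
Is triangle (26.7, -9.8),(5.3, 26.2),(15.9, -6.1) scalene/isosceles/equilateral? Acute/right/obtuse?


Side lengths squared: AB^2=1753.96, BC^2=1155.65, CA^2=130.33
Sorted: [130.33, 1155.65, 1753.96]
By sides: Scalene, By angles: Obtuse

Scalene, Obtuse


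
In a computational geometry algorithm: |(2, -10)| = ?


|u| = sqrt(2^2 + (-10)^2) = sqrt(104) = 10.198

10.198


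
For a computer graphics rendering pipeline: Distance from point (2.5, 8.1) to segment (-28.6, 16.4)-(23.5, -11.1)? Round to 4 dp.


Project P onto AB: t = 0.5326 (clamped to [0,1])
Closest point on segment: (-0.8502, 1.7528)
Distance: 7.1771

7.1771


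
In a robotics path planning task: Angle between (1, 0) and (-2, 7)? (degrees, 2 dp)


u.v = -2, |u| = sqrt(1) = 1, |v| = sqrt(53) = 7.2801
cos(theta) = u.v/(|u||v|) = -2/sqrt(53) = -0.274721
theta = acos(-0.274721) = 105.95 degrees

105.95 degrees


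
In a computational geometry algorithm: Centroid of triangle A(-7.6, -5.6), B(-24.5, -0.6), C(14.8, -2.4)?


Centroid = ((x_A+x_B+x_C)/3, (y_A+y_B+y_C)/3)
= (((-7.6)+(-24.5)+14.8)/3, ((-5.6)+(-0.6)+(-2.4))/3)
= (-5.7667, -2.8667)

(-5.7667, -2.8667)


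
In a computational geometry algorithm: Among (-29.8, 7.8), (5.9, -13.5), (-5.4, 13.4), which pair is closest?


d(P0,P1) = 41.5714, d(P0,P2) = 25.0344, d(P1,P2) = 29.177
Closest: P0 and P2

Closest pair: (-29.8, 7.8) and (-5.4, 13.4), distance = 25.0344


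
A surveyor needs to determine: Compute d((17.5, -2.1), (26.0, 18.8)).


dx=8.5, dy=20.9
d^2 = 8.5^2 + 20.9^2 = 509.06
d = sqrt(509.06) = 22.5624

22.5624


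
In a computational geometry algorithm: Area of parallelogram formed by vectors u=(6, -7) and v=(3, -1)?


|u x v| = |6*(-1) - (-7)*3|
= |(-6) - (-21)| = 15

15


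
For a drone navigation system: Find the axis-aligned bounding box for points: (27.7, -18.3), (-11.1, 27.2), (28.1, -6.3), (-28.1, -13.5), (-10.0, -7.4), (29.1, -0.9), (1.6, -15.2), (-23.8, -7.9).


x range: [-28.1, 29.1]
y range: [-18.3, 27.2]
Bounding box: (-28.1,-18.3) to (29.1,27.2)

(-28.1,-18.3) to (29.1,27.2)


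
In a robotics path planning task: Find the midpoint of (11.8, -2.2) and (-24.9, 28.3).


M = ((11.8+(-24.9))/2, ((-2.2)+28.3)/2)
= (-6.55, 13.05)

(-6.55, 13.05)


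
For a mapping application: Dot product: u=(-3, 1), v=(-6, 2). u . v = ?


u . v = u_x*v_x + u_y*v_y = (-3)*(-6) + 1*2
= 18 + 2 = 20

20


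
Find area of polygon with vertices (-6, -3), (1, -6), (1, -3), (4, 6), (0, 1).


Shoelace sum: ((-6)*(-6) - 1*(-3)) + (1*(-3) - 1*(-6)) + (1*6 - 4*(-3)) + (4*1 - 0*6) + (0*(-3) - (-6)*1)
= 70
Area = |70|/2 = 35

35


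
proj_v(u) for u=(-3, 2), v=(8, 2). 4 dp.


u.v = -20, |v| = sqrt(68) = 8.2462
Scalar projection = u.v / |v| = -20 / sqrt(68) = -2.4254

-2.4254


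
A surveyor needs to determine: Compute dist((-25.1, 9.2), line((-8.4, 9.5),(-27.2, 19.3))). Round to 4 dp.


|cross product| = 169.3
|line direction| = sqrt(449.48) = 21.2009
Distance = 169.3/sqrt(449.48) = 7.9855

7.9855


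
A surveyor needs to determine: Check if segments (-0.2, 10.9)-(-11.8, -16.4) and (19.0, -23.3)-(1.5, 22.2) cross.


Cross products: d1=275.1, d2=1280.65, d3=920.88, d4=-84.67
d1*d2 < 0 and d3*d4 < 0? no

No, they don't intersect


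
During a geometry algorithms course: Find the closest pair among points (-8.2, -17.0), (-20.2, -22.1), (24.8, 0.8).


d(P0,P1) = 13.0388, d(P0,P2) = 37.4945, d(P1,P2) = 50.4917
Closest: P0 and P1

Closest pair: (-8.2, -17.0) and (-20.2, -22.1), distance = 13.0388


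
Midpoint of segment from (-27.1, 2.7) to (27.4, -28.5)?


M = (((-27.1)+27.4)/2, (2.7+(-28.5))/2)
= (0.15, -12.9)

(0.15, -12.9)


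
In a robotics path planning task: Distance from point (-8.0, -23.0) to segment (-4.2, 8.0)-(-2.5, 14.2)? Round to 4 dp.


Project P onto AB: t = 0 (clamped to [0,1])
Closest point on segment: (-4.2, 8)
Distance: 31.232

31.232


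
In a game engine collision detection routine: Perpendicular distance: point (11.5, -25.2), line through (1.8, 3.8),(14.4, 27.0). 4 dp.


|cross product| = 590.44
|line direction| = sqrt(697) = 26.4008
Distance = 590.44/sqrt(697) = 22.3645

22.3645


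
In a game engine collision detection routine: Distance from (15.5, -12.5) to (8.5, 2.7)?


dx=-7, dy=15.2
d^2 = (-7)^2 + 15.2^2 = 280.04
d = sqrt(280.04) = 16.7344

16.7344


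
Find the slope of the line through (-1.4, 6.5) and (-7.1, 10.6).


slope = (y2-y1)/(x2-x1) = (10.6-6.5)/((-7.1)-(-1.4)) = 4.1/(-5.7) = -0.7193

-0.7193


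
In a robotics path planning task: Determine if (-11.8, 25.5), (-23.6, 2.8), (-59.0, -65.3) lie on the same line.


Cross product: ((-23.6)-(-11.8))*((-65.3)-25.5) - (2.8-25.5)*((-59)-(-11.8))
= 0

Yes, collinear


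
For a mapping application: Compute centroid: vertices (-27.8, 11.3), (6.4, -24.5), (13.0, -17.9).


Centroid = ((x_A+x_B+x_C)/3, (y_A+y_B+y_C)/3)
= (((-27.8)+6.4+13)/3, (11.3+(-24.5)+(-17.9))/3)
= (-2.8, -10.3667)

(-2.8, -10.3667)


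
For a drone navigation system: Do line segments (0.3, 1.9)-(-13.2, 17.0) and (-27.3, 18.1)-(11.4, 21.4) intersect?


Cross products: d1=-718.02, d2=-89.1, d3=198.06, d4=-430.86
d1*d2 < 0 and d3*d4 < 0? no

No, they don't intersect


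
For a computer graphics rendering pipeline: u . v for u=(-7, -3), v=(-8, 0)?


u . v = u_x*v_x + u_y*v_y = (-7)*(-8) + (-3)*0
= 56 + 0 = 56

56


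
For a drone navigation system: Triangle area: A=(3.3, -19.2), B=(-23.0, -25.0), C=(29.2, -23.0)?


Area = |x_A(y_B-y_C) + x_B(y_C-y_A) + x_C(y_A-y_B)|/2
= |(-6.6) + 87.4 + 169.36|/2
= 250.16/2 = 125.08

125.08


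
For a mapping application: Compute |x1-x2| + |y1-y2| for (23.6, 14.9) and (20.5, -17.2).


|23.6-20.5| + |14.9-(-17.2)| = 3.1 + 32.1 = 35.2

35.2


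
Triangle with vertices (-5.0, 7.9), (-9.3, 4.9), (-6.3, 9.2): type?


Side lengths squared: AB^2=27.49, BC^2=27.49, CA^2=3.38
Sorted: [3.38, 27.49, 27.49]
By sides: Isosceles, By angles: Acute

Isosceles, Acute


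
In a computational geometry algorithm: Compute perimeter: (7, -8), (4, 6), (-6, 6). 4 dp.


Sides: (7, -8)->(4, 6): sqrt(205) = 14.317821, (4, 6)->(-6, 6): sqrt(100) = 10, (-6, 6)->(7, -8): sqrt(365) = 19.104973
Sum = 43.422794
Perimeter = 43.4228

43.4228


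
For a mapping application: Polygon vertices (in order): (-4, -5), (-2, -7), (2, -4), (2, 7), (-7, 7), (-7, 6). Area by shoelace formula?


Shoelace sum: ((-4)*(-7) - (-2)*(-5)) + ((-2)*(-4) - 2*(-7)) + (2*7 - 2*(-4)) + (2*7 - (-7)*7) + ((-7)*6 - (-7)*7) + ((-7)*(-5) - (-4)*6)
= 191
Area = |191|/2 = 95.5

95.5


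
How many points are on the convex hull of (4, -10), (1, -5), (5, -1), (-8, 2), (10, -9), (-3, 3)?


Convex hull vertices (CCW): (-8, 2), (4, -10), (10, -9), (5, -1), (-3, 3)
Count = 5

5


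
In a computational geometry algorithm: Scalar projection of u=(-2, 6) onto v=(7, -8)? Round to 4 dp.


u.v = -62, |v| = sqrt(113) = 10.6301
Scalar projection = u.v / |v| = -62 / sqrt(113) = -5.8325

-5.8325


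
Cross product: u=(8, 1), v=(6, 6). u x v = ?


u x v = u_x*v_y - u_y*v_x = 8*6 - 1*6
= 48 - 6 = 42

42


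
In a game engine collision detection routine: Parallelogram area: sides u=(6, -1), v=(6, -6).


|u x v| = |6*(-6) - (-1)*6|
= |(-36) - (-6)| = 30

30


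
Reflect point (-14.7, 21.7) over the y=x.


Reflection over y=x: (x,y) -> (y,x)
(-14.7, 21.7) -> (21.7, -14.7)

(21.7, -14.7)


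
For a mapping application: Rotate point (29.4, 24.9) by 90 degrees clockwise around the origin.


90° CW: (x,y) -> (y, -x)
(29.4,24.9) -> (24.9, -29.4)

(24.9, -29.4)


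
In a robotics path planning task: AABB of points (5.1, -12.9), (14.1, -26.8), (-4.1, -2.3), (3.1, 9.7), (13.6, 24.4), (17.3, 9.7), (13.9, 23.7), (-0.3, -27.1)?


x range: [-4.1, 17.3]
y range: [-27.1, 24.4]
Bounding box: (-4.1,-27.1) to (17.3,24.4)

(-4.1,-27.1) to (17.3,24.4)


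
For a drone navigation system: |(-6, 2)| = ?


|u| = sqrt((-6)^2 + 2^2) = sqrt(40) = 6.3246

6.3246


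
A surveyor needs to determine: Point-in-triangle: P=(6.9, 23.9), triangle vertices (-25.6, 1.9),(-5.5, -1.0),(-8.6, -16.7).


Cross products: AB x AP = 536.45, BC x BP = 117.49, CA x CP = -978.5
All same sign? no

No, outside


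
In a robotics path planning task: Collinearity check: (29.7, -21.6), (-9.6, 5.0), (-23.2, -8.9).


Cross product: ((-9.6)-29.7)*((-8.9)-(-21.6)) - (5-(-21.6))*((-23.2)-29.7)
= 908.03

No, not collinear


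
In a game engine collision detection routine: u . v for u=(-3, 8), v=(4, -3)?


u . v = u_x*v_x + u_y*v_y = (-3)*4 + 8*(-3)
= (-12) + (-24) = -36

-36


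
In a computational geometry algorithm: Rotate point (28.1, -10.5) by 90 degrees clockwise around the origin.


90° CW: (x,y) -> (y, -x)
(28.1,-10.5) -> (-10.5, -28.1)

(-10.5, -28.1)


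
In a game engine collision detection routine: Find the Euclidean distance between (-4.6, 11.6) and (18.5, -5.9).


dx=23.1, dy=-17.5
d^2 = 23.1^2 + (-17.5)^2 = 839.86
d = sqrt(839.86) = 28.9803

28.9803


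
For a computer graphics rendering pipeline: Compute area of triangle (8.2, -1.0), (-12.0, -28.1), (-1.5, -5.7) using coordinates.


Area = |x_A(y_B-y_C) + x_B(y_C-y_A) + x_C(y_A-y_B)|/2
= |(-183.68) + 56.4 + (-40.65)|/2
= 167.93/2 = 83.965

83.965


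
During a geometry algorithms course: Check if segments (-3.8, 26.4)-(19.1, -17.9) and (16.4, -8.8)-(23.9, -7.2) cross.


Cross products: d1=296.32, d2=-72.57, d3=88.78, d4=457.67
d1*d2 < 0 and d3*d4 < 0? no

No, they don't intersect


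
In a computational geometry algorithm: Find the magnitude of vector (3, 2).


|u| = sqrt(3^2 + 2^2) = sqrt(13) = 3.6056

3.6056


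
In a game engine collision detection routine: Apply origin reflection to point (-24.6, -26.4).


Reflection over origin: (x,y) -> (-x,-y)
(-24.6, -26.4) -> (24.6, 26.4)

(24.6, 26.4)


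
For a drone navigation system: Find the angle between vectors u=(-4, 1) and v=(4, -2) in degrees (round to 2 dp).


u.v = -18, |u| = sqrt(17) = 4.1231, |v| = sqrt(20) = 4.4721
cos(theta) = u.v/(|u||v|) = -18/sqrt(340) = -0.976187
theta = acos(-0.976187) = 167.47 degrees

167.47 degrees


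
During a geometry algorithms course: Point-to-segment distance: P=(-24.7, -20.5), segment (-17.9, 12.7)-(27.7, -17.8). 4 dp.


Project P onto AB: t = 0.2334 (clamped to [0,1])
Closest point on segment: (-7.2558, 5.5805)
Distance: 31.3766

31.3766


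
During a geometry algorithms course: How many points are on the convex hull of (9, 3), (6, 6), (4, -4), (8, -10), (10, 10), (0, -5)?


Convex hull vertices (CCW): (0, -5), (8, -10), (10, 10), (6, 6)
Count = 4

4


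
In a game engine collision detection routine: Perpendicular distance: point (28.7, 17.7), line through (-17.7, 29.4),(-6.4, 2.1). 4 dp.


|cross product| = 1134.51
|line direction| = sqrt(872.98) = 29.5462
Distance = 1134.51/sqrt(872.98) = 38.3978

38.3978


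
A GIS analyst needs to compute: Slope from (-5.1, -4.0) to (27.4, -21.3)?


slope = (y2-y1)/(x2-x1) = ((-21.3)-(-4))/(27.4-(-5.1)) = (-17.3)/32.5 = -0.5323

-0.5323


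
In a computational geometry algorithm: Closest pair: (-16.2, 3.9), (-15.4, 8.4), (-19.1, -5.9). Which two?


d(P0,P1) = 4.5706, d(P0,P2) = 10.2201, d(P1,P2) = 14.7709
Closest: P0 and P1

Closest pair: (-16.2, 3.9) and (-15.4, 8.4), distance = 4.5706


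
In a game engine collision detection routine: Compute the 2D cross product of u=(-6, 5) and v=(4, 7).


u x v = u_x*v_y - u_y*v_x = (-6)*7 - 5*4
= (-42) - 20 = -62

-62


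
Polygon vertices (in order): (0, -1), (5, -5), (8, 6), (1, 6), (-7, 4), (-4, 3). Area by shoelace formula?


Shoelace sum: (0*(-5) - 5*(-1)) + (5*6 - 8*(-5)) + (8*6 - 1*6) + (1*4 - (-7)*6) + ((-7)*3 - (-4)*4) + ((-4)*(-1) - 0*3)
= 162
Area = |162|/2 = 81

81


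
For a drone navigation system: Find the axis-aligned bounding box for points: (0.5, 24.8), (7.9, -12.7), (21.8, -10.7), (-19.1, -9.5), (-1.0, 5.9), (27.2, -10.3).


x range: [-19.1, 27.2]
y range: [-12.7, 24.8]
Bounding box: (-19.1,-12.7) to (27.2,24.8)

(-19.1,-12.7) to (27.2,24.8)


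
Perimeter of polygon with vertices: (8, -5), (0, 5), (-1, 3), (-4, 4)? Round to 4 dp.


Sides: (8, -5)->(0, 5): sqrt(164) = 12.806248, (0, 5)->(-1, 3): sqrt(5) = 2.236068, (-1, 3)->(-4, 4): sqrt(10) = 3.162278, (-4, 4)->(8, -5): sqrt(225) = 15
Sum = 33.204594
Perimeter = 33.2046

33.2046


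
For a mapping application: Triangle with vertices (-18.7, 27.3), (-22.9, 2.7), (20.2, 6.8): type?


Side lengths squared: AB^2=622.8, BC^2=1874.42, CA^2=1933.46
Sorted: [622.8, 1874.42, 1933.46]
By sides: Scalene, By angles: Acute

Scalene, Acute


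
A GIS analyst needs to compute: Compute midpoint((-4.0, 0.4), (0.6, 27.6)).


M = (((-4)+0.6)/2, (0.4+27.6)/2)
= (-1.7, 14)

(-1.7, 14)


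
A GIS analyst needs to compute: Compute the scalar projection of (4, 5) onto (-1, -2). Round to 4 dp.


u.v = -14, |v| = sqrt(5) = 2.2361
Scalar projection = u.v / |v| = -14 / sqrt(5) = -6.261

-6.261


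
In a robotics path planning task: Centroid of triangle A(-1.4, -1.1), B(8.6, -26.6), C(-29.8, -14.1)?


Centroid = ((x_A+x_B+x_C)/3, (y_A+y_B+y_C)/3)
= (((-1.4)+8.6+(-29.8))/3, ((-1.1)+(-26.6)+(-14.1))/3)
= (-7.5333, -13.9333)

(-7.5333, -13.9333)


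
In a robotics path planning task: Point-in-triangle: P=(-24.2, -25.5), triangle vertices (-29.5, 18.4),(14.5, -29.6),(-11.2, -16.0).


Cross products: AB x AP = -1677.2, BC x BP = 420.95, CA x CP = 621.05
All same sign? no

No, outside


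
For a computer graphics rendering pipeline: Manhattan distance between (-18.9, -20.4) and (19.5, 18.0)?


|(-18.9)-19.5| + |(-20.4)-18| = 38.4 + 38.4 = 76.8

76.8
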